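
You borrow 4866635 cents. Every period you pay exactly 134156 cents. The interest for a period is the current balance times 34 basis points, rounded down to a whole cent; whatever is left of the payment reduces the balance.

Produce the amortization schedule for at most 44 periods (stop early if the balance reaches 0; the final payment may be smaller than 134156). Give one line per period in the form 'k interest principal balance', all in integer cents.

1 16546 117610 4749025
2 16146 118010 4631015
3 15745 118411 4512604
4 15342 118814 4393790
5 14938 119218 4274572
6 14533 119623 4154949
7 14126 120030 4034919
8 13718 120438 3914481
9 13309 120847 3793634
10 12898 121258 3672376
11 12486 121670 3550706
12 12072 122084 3428622
13 11657 122499 3306123
14 11240 122916 3183207
15 10822 123334 3059873
16 10403 123753 2936120
17 9982 124174 2811946
18 9560 124596 2687350
19 9136 125020 2562330
20 8711 125445 2436885
21 8285 125871 2311014
22 7857 126299 2184715
23 7428 126728 2057987
24 6997 127159 1930828
25 6564 127592 1803236
26 6131 128025 1675211
27 5695 128461 1546750
28 5258 128898 1417852
29 4820 129336 1288516
30 4380 129776 1158740
31 3939 130217 1028523
32 3496 130660 897863
33 3052 131104 766759
34 2606 131550 635209
35 2159 131997 503212
36 1710 132446 370766
37 1260 132896 237870
38 808 133348 104522
39 355 104522 0

1. interest=⌊4866635·34/10000⌋=16546; principal=134156-16546=117610; balance=4866635-117610=4749025
2. interest=⌊4749025·34/10000⌋=16146; principal=134156-16146=118010; balance=4749025-118010=4631015
3. interest=⌊4631015·34/10000⌋=15745; principal=134156-15745=118411; balance=4631015-118411=4512604
4. interest=⌊4512604·34/10000⌋=15342; principal=134156-15342=118814; balance=4512604-118814=4393790
5. interest=⌊4393790·34/10000⌋=14938; principal=134156-14938=119218; balance=4393790-119218=4274572
6. interest=⌊4274572·34/10000⌋=14533; principal=134156-14533=119623; balance=4274572-119623=4154949
7. interest=⌊4154949·34/10000⌋=14126; principal=134156-14126=120030; balance=4154949-120030=4034919
8. interest=⌊4034919·34/10000⌋=13718; principal=134156-13718=120438; balance=4034919-120438=3914481
9. interest=⌊3914481·34/10000⌋=13309; principal=134156-13309=120847; balance=3914481-120847=3793634
10. interest=⌊3793634·34/10000⌋=12898; principal=134156-12898=121258; balance=3793634-121258=3672376
11. interest=⌊3672376·34/10000⌋=12486; principal=134156-12486=121670; balance=3672376-121670=3550706
12. interest=⌊3550706·34/10000⌋=12072; principal=134156-12072=122084; balance=3550706-122084=3428622
13. interest=⌊3428622·34/10000⌋=11657; principal=134156-11657=122499; balance=3428622-122499=3306123
14. interest=⌊3306123·34/10000⌋=11240; principal=134156-11240=122916; balance=3306123-122916=3183207
15. interest=⌊3183207·34/10000⌋=10822; principal=134156-10822=123334; balance=3183207-123334=3059873
16. interest=⌊3059873·34/10000⌋=10403; principal=134156-10403=123753; balance=3059873-123753=2936120
17. interest=⌊2936120·34/10000⌋=9982; principal=134156-9982=124174; balance=2936120-124174=2811946
18. interest=⌊2811946·34/10000⌋=9560; principal=134156-9560=124596; balance=2811946-124596=2687350
19. interest=⌊2687350·34/10000⌋=9136; principal=134156-9136=125020; balance=2687350-125020=2562330
20. interest=⌊2562330·34/10000⌋=8711; principal=134156-8711=125445; balance=2562330-125445=2436885
21. interest=⌊2436885·34/10000⌋=8285; principal=134156-8285=125871; balance=2436885-125871=2311014
22. interest=⌊2311014·34/10000⌋=7857; principal=134156-7857=126299; balance=2311014-126299=2184715
23. interest=⌊2184715·34/10000⌋=7428; principal=134156-7428=126728; balance=2184715-126728=2057987
24. interest=⌊2057987·34/10000⌋=6997; principal=134156-6997=127159; balance=2057987-127159=1930828
25. interest=⌊1930828·34/10000⌋=6564; principal=134156-6564=127592; balance=1930828-127592=1803236
26. interest=⌊1803236·34/10000⌋=6131; principal=134156-6131=128025; balance=1803236-128025=1675211
27. interest=⌊1675211·34/10000⌋=5695; principal=134156-5695=128461; balance=1675211-128461=1546750
28. interest=⌊1546750·34/10000⌋=5258; principal=134156-5258=128898; balance=1546750-128898=1417852
29. interest=⌊1417852·34/10000⌋=4820; principal=134156-4820=129336; balance=1417852-129336=1288516
30. interest=⌊1288516·34/10000⌋=4380; principal=134156-4380=129776; balance=1288516-129776=1158740
31. interest=⌊1158740·34/10000⌋=3939; principal=134156-3939=130217; balance=1158740-130217=1028523
32. interest=⌊1028523·34/10000⌋=3496; principal=134156-3496=130660; balance=1028523-130660=897863
33. interest=⌊897863·34/10000⌋=3052; principal=134156-3052=131104; balance=897863-131104=766759
34. interest=⌊766759·34/10000⌋=2606; principal=134156-2606=131550; balance=766759-131550=635209
35. interest=⌊635209·34/10000⌋=2159; principal=134156-2159=131997; balance=635209-131997=503212
36. interest=⌊503212·34/10000⌋=1710; principal=134156-1710=132446; balance=503212-132446=370766
37. interest=⌊370766·34/10000⌋=1260; principal=134156-1260=132896; balance=370766-132896=237870
38. interest=⌊237870·34/10000⌋=808; principal=134156-808=133348; balance=237870-133348=104522
39. interest=⌊104522·34/10000⌋=355; principal=min(134156-355,104522)=104522; balance=104522-104522=0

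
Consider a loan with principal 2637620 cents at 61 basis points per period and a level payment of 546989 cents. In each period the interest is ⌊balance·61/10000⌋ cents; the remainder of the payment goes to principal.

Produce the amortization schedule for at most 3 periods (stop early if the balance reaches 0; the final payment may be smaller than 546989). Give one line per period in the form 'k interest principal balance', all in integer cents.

1. interest=⌊2637620·61/10000⌋=16089; principal=546989-16089=530900; balance=2637620-530900=2106720
2. interest=⌊2106720·61/10000⌋=12850; principal=546989-12850=534139; balance=2106720-534139=1572581
3. interest=⌊1572581·61/10000⌋=9592; principal=546989-9592=537397; balance=1572581-537397=1035184

1 16089 530900 2106720
2 12850 534139 1572581
3 9592 537397 1035184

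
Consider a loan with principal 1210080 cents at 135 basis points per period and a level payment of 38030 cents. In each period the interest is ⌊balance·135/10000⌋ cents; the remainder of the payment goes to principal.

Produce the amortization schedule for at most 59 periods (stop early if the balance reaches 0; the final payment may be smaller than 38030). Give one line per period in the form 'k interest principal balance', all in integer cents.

1 16336 21694 1188386
2 16043 21987 1166399
3 15746 22284 1144115
4 15445 22585 1121530
5 15140 22890 1098640
6 14831 23199 1075441
7 14518 23512 1051929
8 14201 23829 1028100
9 13879 24151 1003949
10 13553 24477 979472
11 13222 24808 954664
12 12887 25143 929521
13 12548 25482 904039
14 12204 25826 878213
15 11855 26175 852038
16 11502 26528 825510
17 11144 26886 798624
18 10781 27249 771375
19 10413 27617 743758
20 10040 27990 715768
21 9662 28368 687400
22 9279 28751 658649
23 8891 29139 629510
24 8498 29532 599978
25 8099 29931 570047
26 7695 30335 539712
27 7286 30744 508968
28 6871 31159 477809
29 6450 31580 446229
30 6024 32006 414223
31 5592 32438 381785
32 5154 32876 348909
33 4710 33320 315589
34 4260 33770 281819
35 3804 34226 247593
36 3342 34688 212905
37 2874 35156 177749
38 2399 35631 142118
39 1918 36112 106006
40 1431 36599 69407
41 936 37094 32313
42 436 32313 0

1. interest=⌊1210080·135/10000⌋=16336; principal=38030-16336=21694; balance=1210080-21694=1188386
2. interest=⌊1188386·135/10000⌋=16043; principal=38030-16043=21987; balance=1188386-21987=1166399
3. interest=⌊1166399·135/10000⌋=15746; principal=38030-15746=22284; balance=1166399-22284=1144115
4. interest=⌊1144115·135/10000⌋=15445; principal=38030-15445=22585; balance=1144115-22585=1121530
5. interest=⌊1121530·135/10000⌋=15140; principal=38030-15140=22890; balance=1121530-22890=1098640
6. interest=⌊1098640·135/10000⌋=14831; principal=38030-14831=23199; balance=1098640-23199=1075441
7. interest=⌊1075441·135/10000⌋=14518; principal=38030-14518=23512; balance=1075441-23512=1051929
8. interest=⌊1051929·135/10000⌋=14201; principal=38030-14201=23829; balance=1051929-23829=1028100
9. interest=⌊1028100·135/10000⌋=13879; principal=38030-13879=24151; balance=1028100-24151=1003949
10. interest=⌊1003949·135/10000⌋=13553; principal=38030-13553=24477; balance=1003949-24477=979472
11. interest=⌊979472·135/10000⌋=13222; principal=38030-13222=24808; balance=979472-24808=954664
12. interest=⌊954664·135/10000⌋=12887; principal=38030-12887=25143; balance=954664-25143=929521
13. interest=⌊929521·135/10000⌋=12548; principal=38030-12548=25482; balance=929521-25482=904039
14. interest=⌊904039·135/10000⌋=12204; principal=38030-12204=25826; balance=904039-25826=878213
15. interest=⌊878213·135/10000⌋=11855; principal=38030-11855=26175; balance=878213-26175=852038
16. interest=⌊852038·135/10000⌋=11502; principal=38030-11502=26528; balance=852038-26528=825510
17. interest=⌊825510·135/10000⌋=11144; principal=38030-11144=26886; balance=825510-26886=798624
18. interest=⌊798624·135/10000⌋=10781; principal=38030-10781=27249; balance=798624-27249=771375
19. interest=⌊771375·135/10000⌋=10413; principal=38030-10413=27617; balance=771375-27617=743758
20. interest=⌊743758·135/10000⌋=10040; principal=38030-10040=27990; balance=743758-27990=715768
21. interest=⌊715768·135/10000⌋=9662; principal=38030-9662=28368; balance=715768-28368=687400
22. interest=⌊687400·135/10000⌋=9279; principal=38030-9279=28751; balance=687400-28751=658649
23. interest=⌊658649·135/10000⌋=8891; principal=38030-8891=29139; balance=658649-29139=629510
24. interest=⌊629510·135/10000⌋=8498; principal=38030-8498=29532; balance=629510-29532=599978
25. interest=⌊599978·135/10000⌋=8099; principal=38030-8099=29931; balance=599978-29931=570047
26. interest=⌊570047·135/10000⌋=7695; principal=38030-7695=30335; balance=570047-30335=539712
27. interest=⌊539712·135/10000⌋=7286; principal=38030-7286=30744; balance=539712-30744=508968
28. interest=⌊508968·135/10000⌋=6871; principal=38030-6871=31159; balance=508968-31159=477809
29. interest=⌊477809·135/10000⌋=6450; principal=38030-6450=31580; balance=477809-31580=446229
30. interest=⌊446229·135/10000⌋=6024; principal=38030-6024=32006; balance=446229-32006=414223
31. interest=⌊414223·135/10000⌋=5592; principal=38030-5592=32438; balance=414223-32438=381785
32. interest=⌊381785·135/10000⌋=5154; principal=38030-5154=32876; balance=381785-32876=348909
33. interest=⌊348909·135/10000⌋=4710; principal=38030-4710=33320; balance=348909-33320=315589
34. interest=⌊315589·135/10000⌋=4260; principal=38030-4260=33770; balance=315589-33770=281819
35. interest=⌊281819·135/10000⌋=3804; principal=38030-3804=34226; balance=281819-34226=247593
36. interest=⌊247593·135/10000⌋=3342; principal=38030-3342=34688; balance=247593-34688=212905
37. interest=⌊212905·135/10000⌋=2874; principal=38030-2874=35156; balance=212905-35156=177749
38. interest=⌊177749·135/10000⌋=2399; principal=38030-2399=35631; balance=177749-35631=142118
39. interest=⌊142118·135/10000⌋=1918; principal=38030-1918=36112; balance=142118-36112=106006
40. interest=⌊106006·135/10000⌋=1431; principal=38030-1431=36599; balance=106006-36599=69407
41. interest=⌊69407·135/10000⌋=936; principal=38030-936=37094; balance=69407-37094=32313
42. interest=⌊32313·135/10000⌋=436; principal=min(38030-436,32313)=32313; balance=32313-32313=0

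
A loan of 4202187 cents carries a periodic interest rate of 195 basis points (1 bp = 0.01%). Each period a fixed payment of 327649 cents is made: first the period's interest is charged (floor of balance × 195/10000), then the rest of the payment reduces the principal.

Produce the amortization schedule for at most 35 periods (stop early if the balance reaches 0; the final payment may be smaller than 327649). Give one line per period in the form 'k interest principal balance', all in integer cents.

1. interest=⌊4202187·195/10000⌋=81942; principal=327649-81942=245707; balance=4202187-245707=3956480
2. interest=⌊3956480·195/10000⌋=77151; principal=327649-77151=250498; balance=3956480-250498=3705982
3. interest=⌊3705982·195/10000⌋=72266; principal=327649-72266=255383; balance=3705982-255383=3450599
4. interest=⌊3450599·195/10000⌋=67286; principal=327649-67286=260363; balance=3450599-260363=3190236
5. interest=⌊3190236·195/10000⌋=62209; principal=327649-62209=265440; balance=3190236-265440=2924796
6. interest=⌊2924796·195/10000⌋=57033; principal=327649-57033=270616; balance=2924796-270616=2654180
7. interest=⌊2654180·195/10000⌋=51756; principal=327649-51756=275893; balance=2654180-275893=2378287
8. interest=⌊2378287·195/10000⌋=46376; principal=327649-46376=281273; balance=2378287-281273=2097014
9. interest=⌊2097014·195/10000⌋=40891; principal=327649-40891=286758; balance=2097014-286758=1810256
10. interest=⌊1810256·195/10000⌋=35299; principal=327649-35299=292350; balance=1810256-292350=1517906
11. interest=⌊1517906·195/10000⌋=29599; principal=327649-29599=298050; balance=1517906-298050=1219856
12. interest=⌊1219856·195/10000⌋=23787; principal=327649-23787=303862; balance=1219856-303862=915994
13. interest=⌊915994·195/10000⌋=17861; principal=327649-17861=309788; balance=915994-309788=606206
14. interest=⌊606206·195/10000⌋=11821; principal=327649-11821=315828; balance=606206-315828=290378
15. interest=⌊290378·195/10000⌋=5662; principal=min(327649-5662,290378)=290378; balance=290378-290378=0

1 81942 245707 3956480
2 77151 250498 3705982
3 72266 255383 3450599
4 67286 260363 3190236
5 62209 265440 2924796
6 57033 270616 2654180
7 51756 275893 2378287
8 46376 281273 2097014
9 40891 286758 1810256
10 35299 292350 1517906
11 29599 298050 1219856
12 23787 303862 915994
13 17861 309788 606206
14 11821 315828 290378
15 5662 290378 0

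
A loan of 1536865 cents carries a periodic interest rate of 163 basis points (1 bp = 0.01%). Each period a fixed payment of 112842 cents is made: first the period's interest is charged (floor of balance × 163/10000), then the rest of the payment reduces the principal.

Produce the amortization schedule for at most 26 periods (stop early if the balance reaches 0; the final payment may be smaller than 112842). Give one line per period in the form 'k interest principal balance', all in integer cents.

1. interest=⌊1536865·163/10000⌋=25050; principal=112842-25050=87792; balance=1536865-87792=1449073
2. interest=⌊1449073·163/10000⌋=23619; principal=112842-23619=89223; balance=1449073-89223=1359850
3. interest=⌊1359850·163/10000⌋=22165; principal=112842-22165=90677; balance=1359850-90677=1269173
4. interest=⌊1269173·163/10000⌋=20687; principal=112842-20687=92155; balance=1269173-92155=1177018
5. interest=⌊1177018·163/10000⌋=19185; principal=112842-19185=93657; balance=1177018-93657=1083361
6. interest=⌊1083361·163/10000⌋=17658; principal=112842-17658=95184; balance=1083361-95184=988177
7. interest=⌊988177·163/10000⌋=16107; principal=112842-16107=96735; balance=988177-96735=891442
8. interest=⌊891442·163/10000⌋=14530; principal=112842-14530=98312; balance=891442-98312=793130
9. interest=⌊793130·163/10000⌋=12928; principal=112842-12928=99914; balance=793130-99914=693216
10. interest=⌊693216·163/10000⌋=11299; principal=112842-11299=101543; balance=693216-101543=591673
11. interest=⌊591673·163/10000⌋=9644; principal=112842-9644=103198; balance=591673-103198=488475
12. interest=⌊488475·163/10000⌋=7962; principal=112842-7962=104880; balance=488475-104880=383595
13. interest=⌊383595·163/10000⌋=6252; principal=112842-6252=106590; balance=383595-106590=277005
14. interest=⌊277005·163/10000⌋=4515; principal=112842-4515=108327; balance=277005-108327=168678
15. interest=⌊168678·163/10000⌋=2749; principal=112842-2749=110093; balance=168678-110093=58585
16. interest=⌊58585·163/10000⌋=954; principal=min(112842-954,58585)=58585; balance=58585-58585=0

1 25050 87792 1449073
2 23619 89223 1359850
3 22165 90677 1269173
4 20687 92155 1177018
5 19185 93657 1083361
6 17658 95184 988177
7 16107 96735 891442
8 14530 98312 793130
9 12928 99914 693216
10 11299 101543 591673
11 9644 103198 488475
12 7962 104880 383595
13 6252 106590 277005
14 4515 108327 168678
15 2749 110093 58585
16 954 58585 0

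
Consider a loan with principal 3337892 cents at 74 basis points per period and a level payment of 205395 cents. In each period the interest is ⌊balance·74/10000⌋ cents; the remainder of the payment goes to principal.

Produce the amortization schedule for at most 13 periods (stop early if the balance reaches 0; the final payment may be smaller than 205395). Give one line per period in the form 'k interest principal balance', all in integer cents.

1 24700 180695 3157197
2 23363 182032 2975165
3 22016 183379 2791786
4 20659 184736 2607050
5 19292 186103 2420947
6 17915 187480 2233467
7 16527 188868 2044599
8 15130 190265 1854334
9 13722 191673 1662661
10 12303 193092 1469569
11 10874 194521 1275048
12 9435 195960 1079088
13 7985 197410 881678

1. interest=⌊3337892·74/10000⌋=24700; principal=205395-24700=180695; balance=3337892-180695=3157197
2. interest=⌊3157197·74/10000⌋=23363; principal=205395-23363=182032; balance=3157197-182032=2975165
3. interest=⌊2975165·74/10000⌋=22016; principal=205395-22016=183379; balance=2975165-183379=2791786
4. interest=⌊2791786·74/10000⌋=20659; principal=205395-20659=184736; balance=2791786-184736=2607050
5. interest=⌊2607050·74/10000⌋=19292; principal=205395-19292=186103; balance=2607050-186103=2420947
6. interest=⌊2420947·74/10000⌋=17915; principal=205395-17915=187480; balance=2420947-187480=2233467
7. interest=⌊2233467·74/10000⌋=16527; principal=205395-16527=188868; balance=2233467-188868=2044599
8. interest=⌊2044599·74/10000⌋=15130; principal=205395-15130=190265; balance=2044599-190265=1854334
9. interest=⌊1854334·74/10000⌋=13722; principal=205395-13722=191673; balance=1854334-191673=1662661
10. interest=⌊1662661·74/10000⌋=12303; principal=205395-12303=193092; balance=1662661-193092=1469569
11. interest=⌊1469569·74/10000⌋=10874; principal=205395-10874=194521; balance=1469569-194521=1275048
12. interest=⌊1275048·74/10000⌋=9435; principal=205395-9435=195960; balance=1275048-195960=1079088
13. interest=⌊1079088·74/10000⌋=7985; principal=205395-7985=197410; balance=1079088-197410=881678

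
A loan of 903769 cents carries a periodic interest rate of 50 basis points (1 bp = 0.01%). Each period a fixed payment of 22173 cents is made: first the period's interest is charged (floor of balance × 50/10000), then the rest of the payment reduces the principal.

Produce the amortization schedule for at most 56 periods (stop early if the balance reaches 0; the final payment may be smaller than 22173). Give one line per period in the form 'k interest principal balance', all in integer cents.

1 4518 17655 886114
2 4430 17743 868371
3 4341 17832 850539
4 4252 17921 832618
5 4163 18010 814608
6 4073 18100 796508
7 3982 18191 778317
8 3891 18282 760035
9 3800 18373 741662
10 3708 18465 723197
11 3615 18558 704639
12 3523 18650 685989
13 3429 18744 667245
14 3336 18837 648408
15 3242 18931 629477
16 3147 19026 610451
17 3052 19121 591330
18 2956 19217 572113
19 2860 19313 552800
20 2764 19409 533391
21 2666 19507 513884
22 2569 19604 494280
23 2471 19702 474578
24 2372 19801 454777
25 2273 19900 434877
26 2174 19999 414878
27 2074 20099 394779
28 1973 20200 374579
29 1872 20301 354278
30 1771 20402 333876
31 1669 20504 313372
32 1566 20607 292765
33 1463 20710 272055
34 1360 20813 251242
35 1256 20917 230325
36 1151 21022 209303
37 1046 21127 188176
38 940 21233 166943
39 834 21339 145604
40 728 21445 124159
41 620 21553 102606
42 513 21660 80946
43 404 21769 59177
44 295 21878 37299
45 186 21987 15312
46 76 15312 0

1. interest=⌊903769·50/10000⌋=4518; principal=22173-4518=17655; balance=903769-17655=886114
2. interest=⌊886114·50/10000⌋=4430; principal=22173-4430=17743; balance=886114-17743=868371
3. interest=⌊868371·50/10000⌋=4341; principal=22173-4341=17832; balance=868371-17832=850539
4. interest=⌊850539·50/10000⌋=4252; principal=22173-4252=17921; balance=850539-17921=832618
5. interest=⌊832618·50/10000⌋=4163; principal=22173-4163=18010; balance=832618-18010=814608
6. interest=⌊814608·50/10000⌋=4073; principal=22173-4073=18100; balance=814608-18100=796508
7. interest=⌊796508·50/10000⌋=3982; principal=22173-3982=18191; balance=796508-18191=778317
8. interest=⌊778317·50/10000⌋=3891; principal=22173-3891=18282; balance=778317-18282=760035
9. interest=⌊760035·50/10000⌋=3800; principal=22173-3800=18373; balance=760035-18373=741662
10. interest=⌊741662·50/10000⌋=3708; principal=22173-3708=18465; balance=741662-18465=723197
11. interest=⌊723197·50/10000⌋=3615; principal=22173-3615=18558; balance=723197-18558=704639
12. interest=⌊704639·50/10000⌋=3523; principal=22173-3523=18650; balance=704639-18650=685989
13. interest=⌊685989·50/10000⌋=3429; principal=22173-3429=18744; balance=685989-18744=667245
14. interest=⌊667245·50/10000⌋=3336; principal=22173-3336=18837; balance=667245-18837=648408
15. interest=⌊648408·50/10000⌋=3242; principal=22173-3242=18931; balance=648408-18931=629477
16. interest=⌊629477·50/10000⌋=3147; principal=22173-3147=19026; balance=629477-19026=610451
17. interest=⌊610451·50/10000⌋=3052; principal=22173-3052=19121; balance=610451-19121=591330
18. interest=⌊591330·50/10000⌋=2956; principal=22173-2956=19217; balance=591330-19217=572113
19. interest=⌊572113·50/10000⌋=2860; principal=22173-2860=19313; balance=572113-19313=552800
20. interest=⌊552800·50/10000⌋=2764; principal=22173-2764=19409; balance=552800-19409=533391
21. interest=⌊533391·50/10000⌋=2666; principal=22173-2666=19507; balance=533391-19507=513884
22. interest=⌊513884·50/10000⌋=2569; principal=22173-2569=19604; balance=513884-19604=494280
23. interest=⌊494280·50/10000⌋=2471; principal=22173-2471=19702; balance=494280-19702=474578
24. interest=⌊474578·50/10000⌋=2372; principal=22173-2372=19801; balance=474578-19801=454777
25. interest=⌊454777·50/10000⌋=2273; principal=22173-2273=19900; balance=454777-19900=434877
26. interest=⌊434877·50/10000⌋=2174; principal=22173-2174=19999; balance=434877-19999=414878
27. interest=⌊414878·50/10000⌋=2074; principal=22173-2074=20099; balance=414878-20099=394779
28. interest=⌊394779·50/10000⌋=1973; principal=22173-1973=20200; balance=394779-20200=374579
29. interest=⌊374579·50/10000⌋=1872; principal=22173-1872=20301; balance=374579-20301=354278
30. interest=⌊354278·50/10000⌋=1771; principal=22173-1771=20402; balance=354278-20402=333876
31. interest=⌊333876·50/10000⌋=1669; principal=22173-1669=20504; balance=333876-20504=313372
32. interest=⌊313372·50/10000⌋=1566; principal=22173-1566=20607; balance=313372-20607=292765
33. interest=⌊292765·50/10000⌋=1463; principal=22173-1463=20710; balance=292765-20710=272055
34. interest=⌊272055·50/10000⌋=1360; principal=22173-1360=20813; balance=272055-20813=251242
35. interest=⌊251242·50/10000⌋=1256; principal=22173-1256=20917; balance=251242-20917=230325
36. interest=⌊230325·50/10000⌋=1151; principal=22173-1151=21022; balance=230325-21022=209303
37. interest=⌊209303·50/10000⌋=1046; principal=22173-1046=21127; balance=209303-21127=188176
38. interest=⌊188176·50/10000⌋=940; principal=22173-940=21233; balance=188176-21233=166943
39. interest=⌊166943·50/10000⌋=834; principal=22173-834=21339; balance=166943-21339=145604
40. interest=⌊145604·50/10000⌋=728; principal=22173-728=21445; balance=145604-21445=124159
41. interest=⌊124159·50/10000⌋=620; principal=22173-620=21553; balance=124159-21553=102606
42. interest=⌊102606·50/10000⌋=513; principal=22173-513=21660; balance=102606-21660=80946
43. interest=⌊80946·50/10000⌋=404; principal=22173-404=21769; balance=80946-21769=59177
44. interest=⌊59177·50/10000⌋=295; principal=22173-295=21878; balance=59177-21878=37299
45. interest=⌊37299·50/10000⌋=186; principal=22173-186=21987; balance=37299-21987=15312
46. interest=⌊15312·50/10000⌋=76; principal=min(22173-76,15312)=15312; balance=15312-15312=0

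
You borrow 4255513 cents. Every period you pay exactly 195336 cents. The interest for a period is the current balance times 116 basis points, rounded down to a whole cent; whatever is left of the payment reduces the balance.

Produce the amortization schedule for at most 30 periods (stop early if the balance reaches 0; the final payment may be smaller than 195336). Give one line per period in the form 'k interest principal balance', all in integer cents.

1 49363 145973 4109540
2 47670 147666 3961874
3 45957 149379 3812495
4 44224 151112 3661383
5 42472 152864 3508519
6 40698 154638 3353881
7 38905 156431 3197450
8 37090 158246 3039204
9 35254 160082 2879122
10 33397 161939 2717183
11 31519 163817 2553366
12 29619 165717 2387649
13 27696 167640 2220009
14 25752 169584 2050425
15 23784 171552 1878873
16 21794 173542 1705331
17 19781 175555 1529776
18 17745 177591 1352185
19 15685 179651 1172534
20 13601 181735 990799
21 11493 183843 806956
22 9360 185976 620980
23 7203 188133 432847
24 5021 190315 242532
25 2813 192523 50009
26 580 50009 0

1. interest=⌊4255513·116/10000⌋=49363; principal=195336-49363=145973; balance=4255513-145973=4109540
2. interest=⌊4109540·116/10000⌋=47670; principal=195336-47670=147666; balance=4109540-147666=3961874
3. interest=⌊3961874·116/10000⌋=45957; principal=195336-45957=149379; balance=3961874-149379=3812495
4. interest=⌊3812495·116/10000⌋=44224; principal=195336-44224=151112; balance=3812495-151112=3661383
5. interest=⌊3661383·116/10000⌋=42472; principal=195336-42472=152864; balance=3661383-152864=3508519
6. interest=⌊3508519·116/10000⌋=40698; principal=195336-40698=154638; balance=3508519-154638=3353881
7. interest=⌊3353881·116/10000⌋=38905; principal=195336-38905=156431; balance=3353881-156431=3197450
8. interest=⌊3197450·116/10000⌋=37090; principal=195336-37090=158246; balance=3197450-158246=3039204
9. interest=⌊3039204·116/10000⌋=35254; principal=195336-35254=160082; balance=3039204-160082=2879122
10. interest=⌊2879122·116/10000⌋=33397; principal=195336-33397=161939; balance=2879122-161939=2717183
11. interest=⌊2717183·116/10000⌋=31519; principal=195336-31519=163817; balance=2717183-163817=2553366
12. interest=⌊2553366·116/10000⌋=29619; principal=195336-29619=165717; balance=2553366-165717=2387649
13. interest=⌊2387649·116/10000⌋=27696; principal=195336-27696=167640; balance=2387649-167640=2220009
14. interest=⌊2220009·116/10000⌋=25752; principal=195336-25752=169584; balance=2220009-169584=2050425
15. interest=⌊2050425·116/10000⌋=23784; principal=195336-23784=171552; balance=2050425-171552=1878873
16. interest=⌊1878873·116/10000⌋=21794; principal=195336-21794=173542; balance=1878873-173542=1705331
17. interest=⌊1705331·116/10000⌋=19781; principal=195336-19781=175555; balance=1705331-175555=1529776
18. interest=⌊1529776·116/10000⌋=17745; principal=195336-17745=177591; balance=1529776-177591=1352185
19. interest=⌊1352185·116/10000⌋=15685; principal=195336-15685=179651; balance=1352185-179651=1172534
20. interest=⌊1172534·116/10000⌋=13601; principal=195336-13601=181735; balance=1172534-181735=990799
21. interest=⌊990799·116/10000⌋=11493; principal=195336-11493=183843; balance=990799-183843=806956
22. interest=⌊806956·116/10000⌋=9360; principal=195336-9360=185976; balance=806956-185976=620980
23. interest=⌊620980·116/10000⌋=7203; principal=195336-7203=188133; balance=620980-188133=432847
24. interest=⌊432847·116/10000⌋=5021; principal=195336-5021=190315; balance=432847-190315=242532
25. interest=⌊242532·116/10000⌋=2813; principal=195336-2813=192523; balance=242532-192523=50009
26. interest=⌊50009·116/10000⌋=580; principal=min(195336-580,50009)=50009; balance=50009-50009=0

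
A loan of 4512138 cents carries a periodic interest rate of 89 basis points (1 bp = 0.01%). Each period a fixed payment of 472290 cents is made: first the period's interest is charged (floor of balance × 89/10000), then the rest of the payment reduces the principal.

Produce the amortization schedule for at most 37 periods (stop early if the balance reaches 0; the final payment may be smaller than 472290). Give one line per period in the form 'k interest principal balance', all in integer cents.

1. interest=⌊4512138·89/10000⌋=40158; principal=472290-40158=432132; balance=4512138-432132=4080006
2. interest=⌊4080006·89/10000⌋=36312; principal=472290-36312=435978; balance=4080006-435978=3644028
3. interest=⌊3644028·89/10000⌋=32431; principal=472290-32431=439859; balance=3644028-439859=3204169
4. interest=⌊3204169·89/10000⌋=28517; principal=472290-28517=443773; balance=3204169-443773=2760396
5. interest=⌊2760396·89/10000⌋=24567; principal=472290-24567=447723; balance=2760396-447723=2312673
6. interest=⌊2312673·89/10000⌋=20582; principal=472290-20582=451708; balance=2312673-451708=1860965
7. interest=⌊1860965·89/10000⌋=16562; principal=472290-16562=455728; balance=1860965-455728=1405237
8. interest=⌊1405237·89/10000⌋=12506; principal=472290-12506=459784; balance=1405237-459784=945453
9. interest=⌊945453·89/10000⌋=8414; principal=472290-8414=463876; balance=945453-463876=481577
10. interest=⌊481577·89/10000⌋=4286; principal=472290-4286=468004; balance=481577-468004=13573
11. interest=⌊13573·89/10000⌋=120; principal=min(472290-120,13573)=13573; balance=13573-13573=0

1 40158 432132 4080006
2 36312 435978 3644028
3 32431 439859 3204169
4 28517 443773 2760396
5 24567 447723 2312673
6 20582 451708 1860965
7 16562 455728 1405237
8 12506 459784 945453
9 8414 463876 481577
10 4286 468004 13573
11 120 13573 0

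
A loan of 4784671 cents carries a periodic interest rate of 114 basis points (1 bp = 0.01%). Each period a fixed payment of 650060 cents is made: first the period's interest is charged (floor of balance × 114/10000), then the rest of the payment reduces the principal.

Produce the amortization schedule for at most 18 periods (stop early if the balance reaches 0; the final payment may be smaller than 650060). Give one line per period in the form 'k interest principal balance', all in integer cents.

1. interest=⌊4784671·114/10000⌋=54545; principal=650060-54545=595515; balance=4784671-595515=4189156
2. interest=⌊4189156·114/10000⌋=47756; principal=650060-47756=602304; balance=4189156-602304=3586852
3. interest=⌊3586852·114/10000⌋=40890; principal=650060-40890=609170; balance=3586852-609170=2977682
4. interest=⌊2977682·114/10000⌋=33945; principal=650060-33945=616115; balance=2977682-616115=2361567
5. interest=⌊2361567·114/10000⌋=26921; principal=650060-26921=623139; balance=2361567-623139=1738428
6. interest=⌊1738428·114/10000⌋=19818; principal=650060-19818=630242; balance=1738428-630242=1108186
7. interest=⌊1108186·114/10000⌋=12633; principal=650060-12633=637427; balance=1108186-637427=470759
8. interest=⌊470759·114/10000⌋=5366; principal=min(650060-5366,470759)=470759; balance=470759-470759=0

1 54545 595515 4189156
2 47756 602304 3586852
3 40890 609170 2977682
4 33945 616115 2361567
5 26921 623139 1738428
6 19818 630242 1108186
7 12633 637427 470759
8 5366 470759 0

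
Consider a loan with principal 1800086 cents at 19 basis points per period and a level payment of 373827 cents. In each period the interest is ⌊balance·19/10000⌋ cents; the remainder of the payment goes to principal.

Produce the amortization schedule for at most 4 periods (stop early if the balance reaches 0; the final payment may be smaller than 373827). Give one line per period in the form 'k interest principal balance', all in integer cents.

1 3420 370407 1429679
2 2716 371111 1058568
3 2011 371816 686752
4 1304 372523 314229

1. interest=⌊1800086·19/10000⌋=3420; principal=373827-3420=370407; balance=1800086-370407=1429679
2. interest=⌊1429679·19/10000⌋=2716; principal=373827-2716=371111; balance=1429679-371111=1058568
3. interest=⌊1058568·19/10000⌋=2011; principal=373827-2011=371816; balance=1058568-371816=686752
4. interest=⌊686752·19/10000⌋=1304; principal=373827-1304=372523; balance=686752-372523=314229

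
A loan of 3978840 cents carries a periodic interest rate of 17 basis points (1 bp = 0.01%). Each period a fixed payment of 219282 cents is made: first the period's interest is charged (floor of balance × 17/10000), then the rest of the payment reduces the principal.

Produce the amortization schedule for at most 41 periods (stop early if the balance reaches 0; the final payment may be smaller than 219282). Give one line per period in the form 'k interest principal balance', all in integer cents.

1. interest=⌊3978840·17/10000⌋=6764; principal=219282-6764=212518; balance=3978840-212518=3766322
2. interest=⌊3766322·17/10000⌋=6402; principal=219282-6402=212880; balance=3766322-212880=3553442
3. interest=⌊3553442·17/10000⌋=6040; principal=219282-6040=213242; balance=3553442-213242=3340200
4. interest=⌊3340200·17/10000⌋=5678; principal=219282-5678=213604; balance=3340200-213604=3126596
5. interest=⌊3126596·17/10000⌋=5315; principal=219282-5315=213967; balance=3126596-213967=2912629
6. interest=⌊2912629·17/10000⌋=4951; principal=219282-4951=214331; balance=2912629-214331=2698298
7. interest=⌊2698298·17/10000⌋=4587; principal=219282-4587=214695; balance=2698298-214695=2483603
8. interest=⌊2483603·17/10000⌋=4222; principal=219282-4222=215060; balance=2483603-215060=2268543
9. interest=⌊2268543·17/10000⌋=3856; principal=219282-3856=215426; balance=2268543-215426=2053117
10. interest=⌊2053117·17/10000⌋=3490; principal=219282-3490=215792; balance=2053117-215792=1837325
11. interest=⌊1837325·17/10000⌋=3123; principal=219282-3123=216159; balance=1837325-216159=1621166
12. interest=⌊1621166·17/10000⌋=2755; principal=219282-2755=216527; balance=1621166-216527=1404639
13. interest=⌊1404639·17/10000⌋=2387; principal=219282-2387=216895; balance=1404639-216895=1187744
14. interest=⌊1187744·17/10000⌋=2019; principal=219282-2019=217263; balance=1187744-217263=970481
15. interest=⌊970481·17/10000⌋=1649; principal=219282-1649=217633; balance=970481-217633=752848
16. interest=⌊752848·17/10000⌋=1279; principal=219282-1279=218003; balance=752848-218003=534845
17. interest=⌊534845·17/10000⌋=909; principal=219282-909=218373; balance=534845-218373=316472
18. interest=⌊316472·17/10000⌋=538; principal=219282-538=218744; balance=316472-218744=97728
19. interest=⌊97728·17/10000⌋=166; principal=min(219282-166,97728)=97728; balance=97728-97728=0

1 6764 212518 3766322
2 6402 212880 3553442
3 6040 213242 3340200
4 5678 213604 3126596
5 5315 213967 2912629
6 4951 214331 2698298
7 4587 214695 2483603
8 4222 215060 2268543
9 3856 215426 2053117
10 3490 215792 1837325
11 3123 216159 1621166
12 2755 216527 1404639
13 2387 216895 1187744
14 2019 217263 970481
15 1649 217633 752848
16 1279 218003 534845
17 909 218373 316472
18 538 218744 97728
19 166 97728 0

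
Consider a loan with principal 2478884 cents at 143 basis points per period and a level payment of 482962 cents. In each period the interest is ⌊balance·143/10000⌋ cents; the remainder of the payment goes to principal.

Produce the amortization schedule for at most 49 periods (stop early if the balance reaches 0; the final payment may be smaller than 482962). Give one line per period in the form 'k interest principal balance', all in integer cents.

1. interest=⌊2478884·143/10000⌋=35448; principal=482962-35448=447514; balance=2478884-447514=2031370
2. interest=⌊2031370·143/10000⌋=29048; principal=482962-29048=453914; balance=2031370-453914=1577456
3. interest=⌊1577456·143/10000⌋=22557; principal=482962-22557=460405; balance=1577456-460405=1117051
4. interest=⌊1117051·143/10000⌋=15973; principal=482962-15973=466989; balance=1117051-466989=650062
5. interest=⌊650062·143/10000⌋=9295; principal=482962-9295=473667; balance=650062-473667=176395
6. interest=⌊176395·143/10000⌋=2522; principal=min(482962-2522,176395)=176395; balance=176395-176395=0

1 35448 447514 2031370
2 29048 453914 1577456
3 22557 460405 1117051
4 15973 466989 650062
5 9295 473667 176395
6 2522 176395 0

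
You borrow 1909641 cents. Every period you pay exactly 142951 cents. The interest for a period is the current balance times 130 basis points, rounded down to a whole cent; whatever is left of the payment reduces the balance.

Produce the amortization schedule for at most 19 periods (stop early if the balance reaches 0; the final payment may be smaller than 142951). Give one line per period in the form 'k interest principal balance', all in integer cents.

1. interest=⌊1909641·130/10000⌋=24825; principal=142951-24825=118126; balance=1909641-118126=1791515
2. interest=⌊1791515·130/10000⌋=23289; principal=142951-23289=119662; balance=1791515-119662=1671853
3. interest=⌊1671853·130/10000⌋=21734; principal=142951-21734=121217; balance=1671853-121217=1550636
4. interest=⌊1550636·130/10000⌋=20158; principal=142951-20158=122793; balance=1550636-122793=1427843
5. interest=⌊1427843·130/10000⌋=18561; principal=142951-18561=124390; balance=1427843-124390=1303453
6. interest=⌊1303453·130/10000⌋=16944; principal=142951-16944=126007; balance=1303453-126007=1177446
7. interest=⌊1177446·130/10000⌋=15306; principal=142951-15306=127645; balance=1177446-127645=1049801
8. interest=⌊1049801·130/10000⌋=13647; principal=142951-13647=129304; balance=1049801-129304=920497
9. interest=⌊920497·130/10000⌋=11966; principal=142951-11966=130985; balance=920497-130985=789512
10. interest=⌊789512·130/10000⌋=10263; principal=142951-10263=132688; balance=789512-132688=656824
11. interest=⌊656824·130/10000⌋=8538; principal=142951-8538=134413; balance=656824-134413=522411
12. interest=⌊522411·130/10000⌋=6791; principal=142951-6791=136160; balance=522411-136160=386251
13. interest=⌊386251·130/10000⌋=5021; principal=142951-5021=137930; balance=386251-137930=248321
14. interest=⌊248321·130/10000⌋=3228; principal=142951-3228=139723; balance=248321-139723=108598
15. interest=⌊108598·130/10000⌋=1411; principal=min(142951-1411,108598)=108598; balance=108598-108598=0

1 24825 118126 1791515
2 23289 119662 1671853
3 21734 121217 1550636
4 20158 122793 1427843
5 18561 124390 1303453
6 16944 126007 1177446
7 15306 127645 1049801
8 13647 129304 920497
9 11966 130985 789512
10 10263 132688 656824
11 8538 134413 522411
12 6791 136160 386251
13 5021 137930 248321
14 3228 139723 108598
15 1411 108598 0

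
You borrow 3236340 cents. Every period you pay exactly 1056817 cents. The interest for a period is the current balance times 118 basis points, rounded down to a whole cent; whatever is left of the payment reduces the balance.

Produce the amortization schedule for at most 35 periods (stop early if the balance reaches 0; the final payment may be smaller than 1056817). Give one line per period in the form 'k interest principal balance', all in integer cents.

1 38188 1018629 2217711
2 26168 1030649 1187062
3 14007 1042810 144252
4 1702 144252 0

1. interest=⌊3236340·118/10000⌋=38188; principal=1056817-38188=1018629; balance=3236340-1018629=2217711
2. interest=⌊2217711·118/10000⌋=26168; principal=1056817-26168=1030649; balance=2217711-1030649=1187062
3. interest=⌊1187062·118/10000⌋=14007; principal=1056817-14007=1042810; balance=1187062-1042810=144252
4. interest=⌊144252·118/10000⌋=1702; principal=min(1056817-1702,144252)=144252; balance=144252-144252=0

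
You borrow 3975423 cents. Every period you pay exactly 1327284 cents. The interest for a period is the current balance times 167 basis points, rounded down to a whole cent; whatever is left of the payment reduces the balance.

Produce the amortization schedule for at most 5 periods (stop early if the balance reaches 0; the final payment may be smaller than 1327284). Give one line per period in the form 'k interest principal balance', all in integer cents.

1 66389 1260895 2714528
2 45332 1281952 1432576
3 23924 1303360 129216
4 2157 129216 0

1. interest=⌊3975423·167/10000⌋=66389; principal=1327284-66389=1260895; balance=3975423-1260895=2714528
2. interest=⌊2714528·167/10000⌋=45332; principal=1327284-45332=1281952; balance=2714528-1281952=1432576
3. interest=⌊1432576·167/10000⌋=23924; principal=1327284-23924=1303360; balance=1432576-1303360=129216
4. interest=⌊129216·167/10000⌋=2157; principal=min(1327284-2157,129216)=129216; balance=129216-129216=0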